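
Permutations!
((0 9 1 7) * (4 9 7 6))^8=(9)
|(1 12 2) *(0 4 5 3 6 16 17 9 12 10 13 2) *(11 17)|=|(0 4 5 3 6 16 11 17 9 12)(1 10 13 2)|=20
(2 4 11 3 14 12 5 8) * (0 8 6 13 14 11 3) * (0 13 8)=(2 4 3 11 13 14 12 5 6 8)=[0, 1, 4, 11, 3, 6, 8, 7, 2, 9, 10, 13, 5, 14, 12]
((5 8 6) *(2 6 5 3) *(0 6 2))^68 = (8)(0 3 6)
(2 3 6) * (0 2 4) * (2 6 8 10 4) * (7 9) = (0 6 2 3 8 10 4)(7 9) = [6, 1, 3, 8, 0, 5, 2, 9, 10, 7, 4]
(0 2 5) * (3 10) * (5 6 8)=(0 2 6 8 5)(3 10)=[2, 1, 6, 10, 4, 0, 8, 7, 5, 9, 3]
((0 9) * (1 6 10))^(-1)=(0 9)(1 10 6)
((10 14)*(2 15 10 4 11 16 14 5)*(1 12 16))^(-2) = (1 4 16)(2 10)(5 15)(11 14 12)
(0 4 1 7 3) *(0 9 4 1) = (0 1 7 3 9 4) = [1, 7, 2, 9, 0, 5, 6, 3, 8, 4]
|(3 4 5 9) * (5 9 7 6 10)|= 12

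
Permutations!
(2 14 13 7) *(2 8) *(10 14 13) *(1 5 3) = (1 5 3)(2 13 7 8)(10 14) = [0, 5, 13, 1, 4, 3, 6, 8, 2, 9, 14, 11, 12, 7, 10]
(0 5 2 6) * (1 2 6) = (0 5 6)(1 2) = [5, 2, 1, 3, 4, 6, 0]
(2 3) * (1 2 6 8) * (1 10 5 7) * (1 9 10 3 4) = (1 2 4)(3 6 8)(5 7 9 10) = [0, 2, 4, 6, 1, 7, 8, 9, 3, 10, 5]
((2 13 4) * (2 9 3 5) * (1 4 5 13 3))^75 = ((1 4 9)(2 3 13 5))^75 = (2 5 13 3)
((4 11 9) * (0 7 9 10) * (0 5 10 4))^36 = (11)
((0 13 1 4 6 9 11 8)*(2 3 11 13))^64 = (0 8 11 3 2)(1 13 9 6 4) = ((0 2 3 11 8)(1 4 6 9 13))^64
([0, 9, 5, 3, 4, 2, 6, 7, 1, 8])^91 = [0, 9, 5, 3, 4, 2, 6, 7, 1, 8]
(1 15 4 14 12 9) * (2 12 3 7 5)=[0, 15, 12, 7, 14, 2, 6, 5, 8, 1, 10, 11, 9, 13, 3, 4]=(1 15 4 14 3 7 5 2 12 9)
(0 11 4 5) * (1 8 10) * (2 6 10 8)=(0 11 4 5)(1 2 6 10)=[11, 2, 6, 3, 5, 0, 10, 7, 8, 9, 1, 4]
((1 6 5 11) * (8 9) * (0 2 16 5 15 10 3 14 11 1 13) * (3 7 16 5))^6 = ((0 2 5 1 6 15 10 7 16 3 14 11 13)(8 9))^6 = (0 10 13 15 11 6 14 1 3 5 16 2 7)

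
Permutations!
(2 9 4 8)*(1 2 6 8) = (1 2 9 4)(6 8) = [0, 2, 9, 3, 1, 5, 8, 7, 6, 4]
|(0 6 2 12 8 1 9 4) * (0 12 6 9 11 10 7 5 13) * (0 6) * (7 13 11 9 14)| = 45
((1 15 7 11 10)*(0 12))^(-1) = (0 12)(1 10 11 7 15)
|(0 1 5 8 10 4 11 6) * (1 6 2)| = |(0 6)(1 5 8 10 4 11 2)| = 14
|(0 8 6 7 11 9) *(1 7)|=7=|(0 8 6 1 7 11 9)|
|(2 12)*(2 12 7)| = |(12)(2 7)| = 2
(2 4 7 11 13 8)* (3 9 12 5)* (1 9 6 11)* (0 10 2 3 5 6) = [10, 9, 4, 0, 7, 5, 11, 1, 3, 12, 2, 13, 6, 8] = (0 10 2 4 7 1 9 12 6 11 13 8 3)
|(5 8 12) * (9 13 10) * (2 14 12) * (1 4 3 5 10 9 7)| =10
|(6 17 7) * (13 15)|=|(6 17 7)(13 15)|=6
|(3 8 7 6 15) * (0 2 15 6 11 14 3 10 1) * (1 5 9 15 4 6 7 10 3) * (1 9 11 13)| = 56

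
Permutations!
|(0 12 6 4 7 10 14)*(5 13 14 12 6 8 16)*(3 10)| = 12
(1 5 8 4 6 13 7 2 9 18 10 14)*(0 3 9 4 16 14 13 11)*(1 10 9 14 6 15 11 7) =[3, 5, 4, 14, 15, 8, 7, 2, 16, 18, 13, 0, 12, 1, 10, 11, 6, 17, 9] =(0 3 14 10 13 1 5 8 16 6 7 2 4 15 11)(9 18)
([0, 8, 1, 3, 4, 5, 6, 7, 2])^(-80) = [0, 8, 1, 3, 4, 5, 6, 7, 2]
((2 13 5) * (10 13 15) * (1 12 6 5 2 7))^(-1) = (1 7 5 6 12)(2 13 10 15)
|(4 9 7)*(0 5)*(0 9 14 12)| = 7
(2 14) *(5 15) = (2 14)(5 15) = [0, 1, 14, 3, 4, 15, 6, 7, 8, 9, 10, 11, 12, 13, 2, 5]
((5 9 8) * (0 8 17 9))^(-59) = ((0 8 5)(9 17))^(-59) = (0 8 5)(9 17)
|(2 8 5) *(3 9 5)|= 5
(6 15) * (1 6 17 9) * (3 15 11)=(1 6 11 3 15 17 9)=[0, 6, 2, 15, 4, 5, 11, 7, 8, 1, 10, 3, 12, 13, 14, 17, 16, 9]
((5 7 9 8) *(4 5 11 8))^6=((4 5 7 9)(8 11))^6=(11)(4 7)(5 9)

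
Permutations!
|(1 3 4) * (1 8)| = |(1 3 4 8)| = 4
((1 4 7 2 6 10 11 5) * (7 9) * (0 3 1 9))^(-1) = ((0 3 1 4)(2 6 10 11 5 9 7))^(-1) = (0 4 1 3)(2 7 9 5 11 10 6)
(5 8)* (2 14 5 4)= (2 14 5 8 4)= [0, 1, 14, 3, 2, 8, 6, 7, 4, 9, 10, 11, 12, 13, 5]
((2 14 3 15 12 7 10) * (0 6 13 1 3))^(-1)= (0 14 2 10 7 12 15 3 1 13 6)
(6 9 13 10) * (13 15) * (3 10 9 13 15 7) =(15)(3 10 6 13 9 7) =[0, 1, 2, 10, 4, 5, 13, 3, 8, 7, 6, 11, 12, 9, 14, 15]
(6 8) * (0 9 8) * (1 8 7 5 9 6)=(0 6)(1 8)(5 9 7)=[6, 8, 2, 3, 4, 9, 0, 5, 1, 7]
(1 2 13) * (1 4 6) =(1 2 13 4 6) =[0, 2, 13, 3, 6, 5, 1, 7, 8, 9, 10, 11, 12, 4]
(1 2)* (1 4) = (1 2 4) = [0, 2, 4, 3, 1]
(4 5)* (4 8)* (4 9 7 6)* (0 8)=(0 8 9 7 6 4 5)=[8, 1, 2, 3, 5, 0, 4, 6, 9, 7]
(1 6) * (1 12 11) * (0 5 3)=(0 5 3)(1 6 12 11)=[5, 6, 2, 0, 4, 3, 12, 7, 8, 9, 10, 1, 11]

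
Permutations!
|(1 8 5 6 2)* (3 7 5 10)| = |(1 8 10 3 7 5 6 2)| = 8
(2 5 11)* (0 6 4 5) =(0 6 4 5 11 2) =[6, 1, 0, 3, 5, 11, 4, 7, 8, 9, 10, 2]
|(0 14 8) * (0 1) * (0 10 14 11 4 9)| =|(0 11 4 9)(1 10 14 8)| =4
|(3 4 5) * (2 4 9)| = 5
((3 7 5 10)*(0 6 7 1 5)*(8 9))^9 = ((0 6 7)(1 5 10 3)(8 9))^9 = (1 5 10 3)(8 9)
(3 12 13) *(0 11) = [11, 1, 2, 12, 4, 5, 6, 7, 8, 9, 10, 0, 13, 3] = (0 11)(3 12 13)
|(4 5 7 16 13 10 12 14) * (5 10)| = 4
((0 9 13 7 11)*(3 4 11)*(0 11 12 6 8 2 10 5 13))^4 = ((0 9)(2 10 5 13 7 3 4 12 6 8))^4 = (2 7 6 5 4)(3 8 13 12 10)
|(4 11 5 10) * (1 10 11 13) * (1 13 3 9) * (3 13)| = |(1 10 4 13 3 9)(5 11)| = 6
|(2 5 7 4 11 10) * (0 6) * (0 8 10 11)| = |(11)(0 6 8 10 2 5 7 4)| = 8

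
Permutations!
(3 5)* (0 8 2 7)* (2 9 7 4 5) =(0 8 9 7)(2 4 5 3) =[8, 1, 4, 2, 5, 3, 6, 0, 9, 7]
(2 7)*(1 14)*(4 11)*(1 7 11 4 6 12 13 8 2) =(1 14 7)(2 11 6 12 13 8) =[0, 14, 11, 3, 4, 5, 12, 1, 2, 9, 10, 6, 13, 8, 7]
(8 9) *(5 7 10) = (5 7 10)(8 9) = [0, 1, 2, 3, 4, 7, 6, 10, 9, 8, 5]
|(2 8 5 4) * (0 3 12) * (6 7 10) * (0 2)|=21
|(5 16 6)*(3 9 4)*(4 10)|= |(3 9 10 4)(5 16 6)|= 12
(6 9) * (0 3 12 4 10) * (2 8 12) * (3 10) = (0 10)(2 8 12 4 3)(6 9) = [10, 1, 8, 2, 3, 5, 9, 7, 12, 6, 0, 11, 4]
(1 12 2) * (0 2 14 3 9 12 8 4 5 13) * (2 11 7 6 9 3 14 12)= (14)(0 11 7 6 9 2 1 8 4 5 13)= [11, 8, 1, 3, 5, 13, 9, 6, 4, 2, 10, 7, 12, 0, 14]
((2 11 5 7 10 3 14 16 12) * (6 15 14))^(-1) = (2 12 16 14 15 6 3 10 7 5 11)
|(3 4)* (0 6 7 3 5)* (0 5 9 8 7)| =10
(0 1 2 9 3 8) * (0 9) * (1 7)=(0 7 1 2)(3 8 9)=[7, 2, 0, 8, 4, 5, 6, 1, 9, 3]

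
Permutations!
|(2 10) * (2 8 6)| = |(2 10 8 6)| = 4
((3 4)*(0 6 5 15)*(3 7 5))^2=((0 6 3 4 7 5 15))^2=(0 3 7 15 6 4 5)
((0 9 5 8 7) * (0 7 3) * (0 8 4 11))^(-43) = (0 5 11 9 4)(3 8)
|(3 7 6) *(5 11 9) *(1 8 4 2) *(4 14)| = 15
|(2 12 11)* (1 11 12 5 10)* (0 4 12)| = 15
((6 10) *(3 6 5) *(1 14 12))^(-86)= (1 14 12)(3 10)(5 6)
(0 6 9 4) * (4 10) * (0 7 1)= (0 6 9 10 4 7 1)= [6, 0, 2, 3, 7, 5, 9, 1, 8, 10, 4]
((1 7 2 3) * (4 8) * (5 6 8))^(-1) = ((1 7 2 3)(4 5 6 8))^(-1) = (1 3 2 7)(4 8 6 5)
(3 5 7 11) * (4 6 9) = [0, 1, 2, 5, 6, 7, 9, 11, 8, 4, 10, 3] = (3 5 7 11)(4 6 9)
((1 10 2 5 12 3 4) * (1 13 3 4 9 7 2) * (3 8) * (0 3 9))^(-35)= ((0 3)(1 10)(2 5 12 4 13 8 9 7))^(-35)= (0 3)(1 10)(2 8 12 7 13 5 9 4)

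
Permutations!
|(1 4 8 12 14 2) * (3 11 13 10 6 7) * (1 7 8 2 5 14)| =|(1 4 2 7 3 11 13 10 6 8 12)(5 14)| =22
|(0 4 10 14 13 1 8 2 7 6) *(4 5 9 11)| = 13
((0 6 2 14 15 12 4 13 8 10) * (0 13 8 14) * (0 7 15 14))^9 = (0 13 10 8 4 12 15 7 2 6)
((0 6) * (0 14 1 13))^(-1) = (0 13 1 14 6)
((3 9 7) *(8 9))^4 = ((3 8 9 7))^4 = (9)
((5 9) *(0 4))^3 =(0 4)(5 9)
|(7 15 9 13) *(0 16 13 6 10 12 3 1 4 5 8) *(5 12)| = 20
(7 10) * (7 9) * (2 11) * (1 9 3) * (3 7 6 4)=[0, 9, 11, 1, 3, 5, 4, 10, 8, 6, 7, 2]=(1 9 6 4 3)(2 11)(7 10)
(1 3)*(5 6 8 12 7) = (1 3)(5 6 8 12 7) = [0, 3, 2, 1, 4, 6, 8, 5, 12, 9, 10, 11, 7]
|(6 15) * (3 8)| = 2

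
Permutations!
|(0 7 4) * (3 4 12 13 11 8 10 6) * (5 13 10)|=28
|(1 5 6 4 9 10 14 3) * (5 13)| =9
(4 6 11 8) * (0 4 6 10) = (0 4 10)(6 11 8) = [4, 1, 2, 3, 10, 5, 11, 7, 6, 9, 0, 8]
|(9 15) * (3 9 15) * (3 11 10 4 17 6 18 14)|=9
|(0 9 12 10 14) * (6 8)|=|(0 9 12 10 14)(6 8)|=10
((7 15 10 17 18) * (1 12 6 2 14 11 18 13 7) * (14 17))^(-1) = ((1 12 6 2 17 13 7 15 10 14 11 18))^(-1) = (1 18 11 14 10 15 7 13 17 2 6 12)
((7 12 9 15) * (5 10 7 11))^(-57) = ((5 10 7 12 9 15 11))^(-57) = (5 11 15 9 12 7 10)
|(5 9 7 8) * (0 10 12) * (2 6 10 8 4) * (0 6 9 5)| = |(0 8)(2 9 7 4)(6 10 12)| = 12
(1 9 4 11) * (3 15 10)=(1 9 4 11)(3 15 10)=[0, 9, 2, 15, 11, 5, 6, 7, 8, 4, 3, 1, 12, 13, 14, 10]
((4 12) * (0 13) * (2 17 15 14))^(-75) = ((0 13)(2 17 15 14)(4 12))^(-75) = (0 13)(2 17 15 14)(4 12)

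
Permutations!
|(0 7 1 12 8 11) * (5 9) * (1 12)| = 10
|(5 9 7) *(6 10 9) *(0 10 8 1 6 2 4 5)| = 12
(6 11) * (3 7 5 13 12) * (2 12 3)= (2 12)(3 7 5 13)(6 11)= [0, 1, 12, 7, 4, 13, 11, 5, 8, 9, 10, 6, 2, 3]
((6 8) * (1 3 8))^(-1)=(1 6 8 3)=((1 3 8 6))^(-1)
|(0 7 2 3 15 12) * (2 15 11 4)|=4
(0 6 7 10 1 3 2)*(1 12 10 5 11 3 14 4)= (0 6 7 5 11 3 2)(1 14 4)(10 12)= [6, 14, 0, 2, 1, 11, 7, 5, 8, 9, 12, 3, 10, 13, 4]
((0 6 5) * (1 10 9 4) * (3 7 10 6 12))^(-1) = (0 5 6 1 4 9 10 7 3 12)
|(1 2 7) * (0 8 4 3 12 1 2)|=|(0 8 4 3 12 1)(2 7)|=6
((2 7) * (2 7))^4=(7)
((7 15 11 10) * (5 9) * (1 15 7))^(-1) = (1 10 11 15)(5 9)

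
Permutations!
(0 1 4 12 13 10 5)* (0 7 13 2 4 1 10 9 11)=(0 10 5 7 13 9 11)(2 4 12)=[10, 1, 4, 3, 12, 7, 6, 13, 8, 11, 5, 0, 2, 9]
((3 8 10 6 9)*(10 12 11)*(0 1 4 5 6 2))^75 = (0 5 3 11)(1 6 8 10)(2 4 9 12) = ((0 1 4 5 6 9 3 8 12 11 10 2))^75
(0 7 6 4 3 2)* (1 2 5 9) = (0 7 6 4 3 5 9 1 2) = [7, 2, 0, 5, 3, 9, 4, 6, 8, 1]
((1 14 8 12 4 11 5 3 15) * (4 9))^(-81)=((1 14 8 12 9 4 11 5 3 15))^(-81)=(1 15 3 5 11 4 9 12 8 14)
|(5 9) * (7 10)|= 2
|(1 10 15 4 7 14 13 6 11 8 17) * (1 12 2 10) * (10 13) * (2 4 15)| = 11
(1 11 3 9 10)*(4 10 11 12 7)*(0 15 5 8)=[15, 12, 2, 9, 10, 8, 6, 4, 0, 11, 1, 3, 7, 13, 14, 5]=(0 15 5 8)(1 12 7 4 10)(3 9 11)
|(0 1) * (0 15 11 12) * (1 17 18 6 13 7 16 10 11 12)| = 12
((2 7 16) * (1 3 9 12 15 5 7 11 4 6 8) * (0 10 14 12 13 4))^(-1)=((0 10 14 12 15 5 7 16 2 11)(1 3 9 13 4 6 8))^(-1)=(0 11 2 16 7 5 15 12 14 10)(1 8 6 4 13 9 3)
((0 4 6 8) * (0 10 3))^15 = (0 8)(3 6)(4 10)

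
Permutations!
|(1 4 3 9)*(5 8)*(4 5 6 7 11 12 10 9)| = |(1 5 8 6 7 11 12 10 9)(3 4)| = 18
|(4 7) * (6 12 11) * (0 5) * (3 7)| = 6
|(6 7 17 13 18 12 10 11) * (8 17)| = 9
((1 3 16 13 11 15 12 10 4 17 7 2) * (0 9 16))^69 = ((0 9 16 13 11 15 12 10 4 17 7 2 1 3))^69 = (0 3 1 2 7 17 4 10 12 15 11 13 16 9)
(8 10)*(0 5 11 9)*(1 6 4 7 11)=(0 5 1 6 4 7 11 9)(8 10)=[5, 6, 2, 3, 7, 1, 4, 11, 10, 0, 8, 9]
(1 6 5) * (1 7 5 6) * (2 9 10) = [0, 1, 9, 3, 4, 7, 6, 5, 8, 10, 2] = (2 9 10)(5 7)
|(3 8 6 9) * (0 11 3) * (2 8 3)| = 6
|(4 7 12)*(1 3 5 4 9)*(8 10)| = 14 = |(1 3 5 4 7 12 9)(8 10)|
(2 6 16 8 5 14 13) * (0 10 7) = (0 10 7)(2 6 16 8 5 14 13) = [10, 1, 6, 3, 4, 14, 16, 0, 5, 9, 7, 11, 12, 2, 13, 15, 8]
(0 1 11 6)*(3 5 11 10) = [1, 10, 2, 5, 4, 11, 0, 7, 8, 9, 3, 6] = (0 1 10 3 5 11 6)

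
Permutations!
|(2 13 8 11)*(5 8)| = 5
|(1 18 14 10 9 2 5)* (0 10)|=8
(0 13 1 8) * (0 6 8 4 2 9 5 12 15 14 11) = [13, 4, 9, 3, 2, 12, 8, 7, 6, 5, 10, 0, 15, 1, 11, 14] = (0 13 1 4 2 9 5 12 15 14 11)(6 8)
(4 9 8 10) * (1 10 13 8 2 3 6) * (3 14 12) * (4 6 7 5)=(1 10 6)(2 14 12 3 7 5 4 9)(8 13)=[0, 10, 14, 7, 9, 4, 1, 5, 13, 2, 6, 11, 3, 8, 12]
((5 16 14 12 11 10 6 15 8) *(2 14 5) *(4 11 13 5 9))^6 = (2 9 8 16 15 5 6 13 10 12 11 14 4)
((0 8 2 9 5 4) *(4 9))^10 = (9)(0 2)(4 8)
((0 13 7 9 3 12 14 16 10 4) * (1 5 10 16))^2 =(16)(0 7 3 14 5 4 13 9 12 1 10)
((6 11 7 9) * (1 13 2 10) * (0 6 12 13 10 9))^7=(0 7 11 6)(1 10)(2 13 12 9)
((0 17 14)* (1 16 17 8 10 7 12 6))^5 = (0 6)(1 8)(7 17)(10 16)(12 14)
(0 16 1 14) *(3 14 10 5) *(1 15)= (0 16 15 1 10 5 3 14)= [16, 10, 2, 14, 4, 3, 6, 7, 8, 9, 5, 11, 12, 13, 0, 1, 15]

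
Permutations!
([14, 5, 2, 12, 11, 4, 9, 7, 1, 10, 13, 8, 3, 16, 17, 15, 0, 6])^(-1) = (0 16 13 10 9 6 17 14)(1 8 11 4 5)(3 12)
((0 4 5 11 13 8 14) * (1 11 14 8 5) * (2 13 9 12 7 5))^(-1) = (0 14 5 7 12 9 11 1 4)(2 13) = ((0 4 1 11 9 12 7 5 14)(2 13))^(-1)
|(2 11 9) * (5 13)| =6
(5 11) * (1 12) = (1 12)(5 11) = [0, 12, 2, 3, 4, 11, 6, 7, 8, 9, 10, 5, 1]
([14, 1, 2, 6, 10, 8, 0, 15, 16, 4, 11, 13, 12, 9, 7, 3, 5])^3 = [15, 1, 2, 14, 13, 5, 7, 6, 8, 11, 9, 4, 12, 10, 3, 0, 16]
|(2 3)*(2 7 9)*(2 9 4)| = |(9)(2 3 7 4)| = 4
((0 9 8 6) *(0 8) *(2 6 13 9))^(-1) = ((0 2 6 8 13 9))^(-1) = (0 9 13 8 6 2)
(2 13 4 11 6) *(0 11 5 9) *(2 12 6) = [11, 1, 13, 3, 5, 9, 12, 7, 8, 0, 10, 2, 6, 4] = (0 11 2 13 4 5 9)(6 12)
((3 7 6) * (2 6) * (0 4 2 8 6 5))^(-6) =(0 2)(3 8)(4 5)(6 7)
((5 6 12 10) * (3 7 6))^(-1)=((3 7 6 12 10 5))^(-1)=(3 5 10 12 6 7)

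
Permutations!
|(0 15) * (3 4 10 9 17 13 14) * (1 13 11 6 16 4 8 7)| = |(0 15)(1 13 14 3 8 7)(4 10 9 17 11 6 16)| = 42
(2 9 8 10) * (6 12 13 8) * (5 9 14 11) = (2 14 11 5 9 6 12 13 8 10) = [0, 1, 14, 3, 4, 9, 12, 7, 10, 6, 2, 5, 13, 8, 11]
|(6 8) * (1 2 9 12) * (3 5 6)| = |(1 2 9 12)(3 5 6 8)| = 4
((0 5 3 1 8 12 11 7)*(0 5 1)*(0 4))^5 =((0 1 8 12 11 7 5 3 4))^5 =(0 7 1 5 8 3 12 4 11)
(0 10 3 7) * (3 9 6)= (0 10 9 6 3 7)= [10, 1, 2, 7, 4, 5, 3, 0, 8, 6, 9]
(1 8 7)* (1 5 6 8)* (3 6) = [0, 1, 2, 6, 4, 3, 8, 5, 7] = (3 6 8 7 5)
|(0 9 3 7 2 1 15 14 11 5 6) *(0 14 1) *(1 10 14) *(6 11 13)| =|(0 9 3 7 2)(1 15 10 14 13 6)(5 11)| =30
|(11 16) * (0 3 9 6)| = 4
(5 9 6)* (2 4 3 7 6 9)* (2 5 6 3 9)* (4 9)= (2 9)(3 7)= [0, 1, 9, 7, 4, 5, 6, 3, 8, 2]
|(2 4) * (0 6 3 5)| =|(0 6 3 5)(2 4)| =4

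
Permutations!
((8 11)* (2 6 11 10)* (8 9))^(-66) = ((2 6 11 9 8 10))^(-66) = (11)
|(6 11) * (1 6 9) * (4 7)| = 4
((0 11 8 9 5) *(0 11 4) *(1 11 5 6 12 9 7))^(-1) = ((0 4)(1 11 8 7)(6 12 9))^(-1) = (0 4)(1 7 8 11)(6 9 12)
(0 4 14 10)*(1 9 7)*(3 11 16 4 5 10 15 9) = (0 5 10)(1 3 11 16 4 14 15 9 7) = [5, 3, 2, 11, 14, 10, 6, 1, 8, 7, 0, 16, 12, 13, 15, 9, 4]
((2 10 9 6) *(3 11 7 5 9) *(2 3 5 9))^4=(2 10 5)(3 6 9 7 11)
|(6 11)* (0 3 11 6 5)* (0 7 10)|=6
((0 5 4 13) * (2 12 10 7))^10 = (0 4)(2 10)(5 13)(7 12) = ((0 5 4 13)(2 12 10 7))^10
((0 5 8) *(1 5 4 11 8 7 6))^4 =((0 4 11 8)(1 5 7 6))^4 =(11)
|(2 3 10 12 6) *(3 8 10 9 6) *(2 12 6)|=|(2 8 10 6 12 3 9)|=7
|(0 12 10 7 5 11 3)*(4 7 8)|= 9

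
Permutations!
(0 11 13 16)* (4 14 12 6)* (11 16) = (0 16)(4 14 12 6)(11 13) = [16, 1, 2, 3, 14, 5, 4, 7, 8, 9, 10, 13, 6, 11, 12, 15, 0]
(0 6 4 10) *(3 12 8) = (0 6 4 10)(3 12 8) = [6, 1, 2, 12, 10, 5, 4, 7, 3, 9, 0, 11, 8]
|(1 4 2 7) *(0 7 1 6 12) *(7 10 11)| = |(0 10 11 7 6 12)(1 4 2)| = 6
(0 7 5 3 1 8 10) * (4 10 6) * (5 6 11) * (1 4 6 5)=(0 7 5 3 4 10)(1 8 11)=[7, 8, 2, 4, 10, 3, 6, 5, 11, 9, 0, 1]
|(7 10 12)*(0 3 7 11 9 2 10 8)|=20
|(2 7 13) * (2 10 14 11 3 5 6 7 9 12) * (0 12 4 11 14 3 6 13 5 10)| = 10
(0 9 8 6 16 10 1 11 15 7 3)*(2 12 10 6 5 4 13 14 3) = (0 9 8 5 4 13 14 3)(1 11 15 7 2 12 10)(6 16) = [9, 11, 12, 0, 13, 4, 16, 2, 5, 8, 1, 15, 10, 14, 3, 7, 6]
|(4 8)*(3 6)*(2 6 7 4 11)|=7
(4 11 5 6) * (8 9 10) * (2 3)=[0, 1, 3, 2, 11, 6, 4, 7, 9, 10, 8, 5]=(2 3)(4 11 5 6)(8 9 10)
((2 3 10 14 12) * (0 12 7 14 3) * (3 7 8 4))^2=((0 12 2)(3 10 7 14 8 4))^2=(0 2 12)(3 7 8)(4 10 14)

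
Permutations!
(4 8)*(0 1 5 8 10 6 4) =[1, 5, 2, 3, 10, 8, 4, 7, 0, 9, 6] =(0 1 5 8)(4 10 6)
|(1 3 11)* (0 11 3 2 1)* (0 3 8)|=4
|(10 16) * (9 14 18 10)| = 5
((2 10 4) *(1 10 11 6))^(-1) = (1 6 11 2 4 10)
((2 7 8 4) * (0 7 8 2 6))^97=(0 7 2 8 4 6)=((0 7 2 8 4 6))^97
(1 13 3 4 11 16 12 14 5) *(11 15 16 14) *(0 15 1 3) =[15, 13, 2, 4, 1, 3, 6, 7, 8, 9, 10, 14, 11, 0, 5, 16, 12] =(0 15 16 12 11 14 5 3 4 1 13)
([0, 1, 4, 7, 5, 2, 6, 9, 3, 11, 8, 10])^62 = [0, 1, 5, 9, 2, 4, 6, 11, 7, 10, 3, 8]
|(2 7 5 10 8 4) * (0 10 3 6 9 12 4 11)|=|(0 10 8 11)(2 7 5 3 6 9 12 4)|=8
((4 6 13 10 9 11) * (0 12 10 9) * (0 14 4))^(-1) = (0 11 9 13 6 4 14 10 12)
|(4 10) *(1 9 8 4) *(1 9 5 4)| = |(1 5 4 10 9 8)| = 6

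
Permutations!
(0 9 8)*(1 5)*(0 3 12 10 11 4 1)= [9, 5, 2, 12, 1, 0, 6, 7, 3, 8, 11, 4, 10]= (0 9 8 3 12 10 11 4 1 5)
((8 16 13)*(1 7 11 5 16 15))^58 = (1 11 16 8)(5 13 15 7)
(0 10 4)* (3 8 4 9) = (0 10 9 3 8 4) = [10, 1, 2, 8, 0, 5, 6, 7, 4, 3, 9]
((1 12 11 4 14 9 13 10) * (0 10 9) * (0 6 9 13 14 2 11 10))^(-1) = (1 10 12)(2 4 11)(6 14 9)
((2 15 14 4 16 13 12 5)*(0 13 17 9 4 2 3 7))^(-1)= (0 7 3 5 12 13)(2 14 15)(4 9 17 16)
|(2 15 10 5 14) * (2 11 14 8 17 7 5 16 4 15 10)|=20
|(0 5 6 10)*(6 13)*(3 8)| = 10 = |(0 5 13 6 10)(3 8)|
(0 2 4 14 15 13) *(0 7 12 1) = (0 2 4 14 15 13 7 12 1) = [2, 0, 4, 3, 14, 5, 6, 12, 8, 9, 10, 11, 1, 7, 15, 13]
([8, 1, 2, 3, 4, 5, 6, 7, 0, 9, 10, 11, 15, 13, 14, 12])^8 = (15)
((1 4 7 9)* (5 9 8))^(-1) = (1 9 5 8 7 4) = ((1 4 7 8 5 9))^(-1)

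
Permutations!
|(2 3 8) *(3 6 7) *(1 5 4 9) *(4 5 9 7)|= |(1 9)(2 6 4 7 3 8)|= 6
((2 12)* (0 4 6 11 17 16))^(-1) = ((0 4 6 11 17 16)(2 12))^(-1) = (0 16 17 11 6 4)(2 12)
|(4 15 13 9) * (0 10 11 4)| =7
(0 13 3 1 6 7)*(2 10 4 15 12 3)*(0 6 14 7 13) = (1 14 7 6 13 2 10 4 15 12 3) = [0, 14, 10, 1, 15, 5, 13, 6, 8, 9, 4, 11, 3, 2, 7, 12]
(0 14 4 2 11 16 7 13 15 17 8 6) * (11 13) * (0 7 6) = [14, 1, 13, 3, 2, 5, 7, 11, 0, 9, 10, 16, 12, 15, 4, 17, 6, 8] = (0 14 4 2 13 15 17 8)(6 7 11 16)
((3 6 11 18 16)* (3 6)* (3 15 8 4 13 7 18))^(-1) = ((3 15 8 4 13 7 18 16 6 11))^(-1) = (3 11 6 16 18 7 13 4 8 15)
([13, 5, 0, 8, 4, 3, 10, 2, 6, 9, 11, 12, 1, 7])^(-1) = [2, 12, 7, 5, 4, 1, 8, 13, 3, 9, 6, 10, 11, 0]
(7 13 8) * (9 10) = (7 13 8)(9 10) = [0, 1, 2, 3, 4, 5, 6, 13, 7, 10, 9, 11, 12, 8]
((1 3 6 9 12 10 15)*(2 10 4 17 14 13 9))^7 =(1 3 6 2 10 15)(4 17 14 13 9 12)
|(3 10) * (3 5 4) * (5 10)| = |(10)(3 5 4)| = 3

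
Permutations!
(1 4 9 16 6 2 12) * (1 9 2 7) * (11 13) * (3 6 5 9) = (1 4 2 12 3 6 7)(5 9 16)(11 13) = [0, 4, 12, 6, 2, 9, 7, 1, 8, 16, 10, 13, 3, 11, 14, 15, 5]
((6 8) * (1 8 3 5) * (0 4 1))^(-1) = (0 5 3 6 8 1 4)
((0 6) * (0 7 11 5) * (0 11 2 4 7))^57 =(0 6)(5 11)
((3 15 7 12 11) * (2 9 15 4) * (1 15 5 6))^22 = ((1 15 7 12 11 3 4 2 9 5 6))^22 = (15)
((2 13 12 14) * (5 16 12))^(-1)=(2 14 12 16 5 13)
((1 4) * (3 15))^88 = (15)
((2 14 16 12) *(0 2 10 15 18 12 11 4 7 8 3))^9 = (10 15 18 12)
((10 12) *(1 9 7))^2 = ((1 9 7)(10 12))^2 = (12)(1 7 9)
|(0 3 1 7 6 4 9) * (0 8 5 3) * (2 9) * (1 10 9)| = 5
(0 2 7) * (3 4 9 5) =[2, 1, 7, 4, 9, 3, 6, 0, 8, 5] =(0 2 7)(3 4 9 5)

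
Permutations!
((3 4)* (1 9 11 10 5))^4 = ((1 9 11 10 5)(3 4))^4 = (1 5 10 11 9)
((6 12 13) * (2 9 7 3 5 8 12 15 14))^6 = (2 12 9 13 7 6 3 15 5 14 8)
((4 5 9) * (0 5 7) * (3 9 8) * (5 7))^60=(9)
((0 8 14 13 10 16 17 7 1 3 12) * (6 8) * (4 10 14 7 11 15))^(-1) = (0 12 3 1 7 8 6)(4 15 11 17 16 10)(13 14)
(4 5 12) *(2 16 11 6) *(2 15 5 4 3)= (2 16 11 6 15 5 12 3)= [0, 1, 16, 2, 4, 12, 15, 7, 8, 9, 10, 6, 3, 13, 14, 5, 11]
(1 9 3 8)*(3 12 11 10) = (1 9 12 11 10 3 8) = [0, 9, 2, 8, 4, 5, 6, 7, 1, 12, 3, 10, 11]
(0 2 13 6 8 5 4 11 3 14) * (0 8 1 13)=(0 2)(1 13 6)(3 14 8 5 4 11)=[2, 13, 0, 14, 11, 4, 1, 7, 5, 9, 10, 3, 12, 6, 8]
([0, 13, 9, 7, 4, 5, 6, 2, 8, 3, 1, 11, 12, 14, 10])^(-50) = [0, 14, 3, 2, 4, 5, 6, 9, 8, 7, 13, 11, 12, 10, 1]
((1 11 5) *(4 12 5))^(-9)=(1 11 4 12 5)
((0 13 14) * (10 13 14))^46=(14)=((0 14)(10 13))^46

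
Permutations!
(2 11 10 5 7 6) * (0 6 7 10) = (0 6 2 11)(5 10) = [6, 1, 11, 3, 4, 10, 2, 7, 8, 9, 5, 0]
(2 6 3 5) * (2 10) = (2 6 3 5 10) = [0, 1, 6, 5, 4, 10, 3, 7, 8, 9, 2]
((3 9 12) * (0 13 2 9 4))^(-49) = ((0 13 2 9 12 3 4))^(-49) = (13)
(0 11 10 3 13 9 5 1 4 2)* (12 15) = (0 11 10 3 13 9 5 1 4 2)(12 15) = [11, 4, 0, 13, 2, 1, 6, 7, 8, 5, 3, 10, 15, 9, 14, 12]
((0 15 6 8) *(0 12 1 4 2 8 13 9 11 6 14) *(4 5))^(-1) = (0 14 15)(1 12 8 2 4 5)(6 11 9 13)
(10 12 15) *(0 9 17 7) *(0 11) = (0 9 17 7 11)(10 12 15) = [9, 1, 2, 3, 4, 5, 6, 11, 8, 17, 12, 0, 15, 13, 14, 10, 16, 7]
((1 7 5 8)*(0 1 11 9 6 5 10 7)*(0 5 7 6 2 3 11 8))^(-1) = ((0 1 5)(2 3 11 9)(6 7 10))^(-1) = (0 5 1)(2 9 11 3)(6 10 7)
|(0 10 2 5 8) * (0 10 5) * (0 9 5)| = 5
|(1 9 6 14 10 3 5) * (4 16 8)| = |(1 9 6 14 10 3 5)(4 16 8)| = 21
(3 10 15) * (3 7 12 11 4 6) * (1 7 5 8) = [0, 7, 2, 10, 6, 8, 3, 12, 1, 9, 15, 4, 11, 13, 14, 5] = (1 7 12 11 4 6 3 10 15 5 8)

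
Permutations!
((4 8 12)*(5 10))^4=((4 8 12)(5 10))^4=(4 8 12)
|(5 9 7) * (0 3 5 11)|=6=|(0 3 5 9 7 11)|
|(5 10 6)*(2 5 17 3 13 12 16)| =9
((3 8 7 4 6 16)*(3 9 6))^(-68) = ((3 8 7 4)(6 16 9))^(-68) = (6 16 9)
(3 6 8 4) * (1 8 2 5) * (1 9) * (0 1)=(0 1 8 4 3 6 2 5 9)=[1, 8, 5, 6, 3, 9, 2, 7, 4, 0]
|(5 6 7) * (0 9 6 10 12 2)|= 8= |(0 9 6 7 5 10 12 2)|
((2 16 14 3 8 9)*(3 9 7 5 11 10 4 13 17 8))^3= ((2 16 14 9)(4 13 17 8 7 5 11 10))^3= (2 9 14 16)(4 8 11 13 7 10 17 5)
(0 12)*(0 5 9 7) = (0 12 5 9 7) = [12, 1, 2, 3, 4, 9, 6, 0, 8, 7, 10, 11, 5]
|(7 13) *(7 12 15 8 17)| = 6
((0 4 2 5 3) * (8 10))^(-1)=(0 3 5 2 4)(8 10)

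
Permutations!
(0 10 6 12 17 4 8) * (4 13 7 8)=(0 10 6 12 17 13 7 8)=[10, 1, 2, 3, 4, 5, 12, 8, 0, 9, 6, 11, 17, 7, 14, 15, 16, 13]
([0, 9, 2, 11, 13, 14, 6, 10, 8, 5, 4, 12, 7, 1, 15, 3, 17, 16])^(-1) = (1 13 4 10 7 12 11 3 15 14 5 9)(16 17)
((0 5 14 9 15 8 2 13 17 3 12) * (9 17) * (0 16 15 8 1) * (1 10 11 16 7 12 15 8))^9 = (0 8 3 1 16 17 9 11 14 13 10 5 2 15)(7 12)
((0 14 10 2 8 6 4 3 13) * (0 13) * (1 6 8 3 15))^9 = (0 3 2 10 14)(1 6 4 15)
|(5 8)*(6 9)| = |(5 8)(6 9)| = 2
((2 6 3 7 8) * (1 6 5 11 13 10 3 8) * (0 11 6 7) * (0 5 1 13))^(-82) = ((0 11)(1 7 13 10 3 5 6 8 2))^(-82) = (1 2 8 6 5 3 10 13 7)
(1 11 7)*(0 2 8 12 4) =(0 2 8 12 4)(1 11 7) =[2, 11, 8, 3, 0, 5, 6, 1, 12, 9, 10, 7, 4]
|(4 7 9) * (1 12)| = 6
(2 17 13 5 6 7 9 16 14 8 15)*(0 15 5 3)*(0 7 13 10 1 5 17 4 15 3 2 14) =(0 3 7 9 16)(1 5 6 13 2 4 15 14 8 17 10) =[3, 5, 4, 7, 15, 6, 13, 9, 17, 16, 1, 11, 12, 2, 8, 14, 0, 10]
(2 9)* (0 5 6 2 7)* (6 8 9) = (0 5 8 9 7)(2 6) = [5, 1, 6, 3, 4, 8, 2, 0, 9, 7]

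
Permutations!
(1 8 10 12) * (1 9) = (1 8 10 12 9) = [0, 8, 2, 3, 4, 5, 6, 7, 10, 1, 12, 11, 9]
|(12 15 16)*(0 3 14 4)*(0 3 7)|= |(0 7)(3 14 4)(12 15 16)|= 6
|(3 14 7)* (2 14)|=|(2 14 7 3)|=4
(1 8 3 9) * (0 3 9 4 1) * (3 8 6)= (0 8 9)(1 6 3 4)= [8, 6, 2, 4, 1, 5, 3, 7, 9, 0]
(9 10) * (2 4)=(2 4)(9 10)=[0, 1, 4, 3, 2, 5, 6, 7, 8, 10, 9]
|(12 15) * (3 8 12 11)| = |(3 8 12 15 11)| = 5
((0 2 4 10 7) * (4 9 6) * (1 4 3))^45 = (10)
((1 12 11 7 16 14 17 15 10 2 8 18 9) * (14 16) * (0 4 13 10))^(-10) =((0 4 13 10 2 8 18 9 1 12 11 7 14 17 15))^(-10) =(0 8 11)(1 17 10)(2 12 15)(4 18 7)(9 14 13)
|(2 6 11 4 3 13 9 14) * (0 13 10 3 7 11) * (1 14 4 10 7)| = 8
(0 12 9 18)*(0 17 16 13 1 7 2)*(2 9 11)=(0 12 11 2)(1 7 9 18 17 16 13)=[12, 7, 0, 3, 4, 5, 6, 9, 8, 18, 10, 2, 11, 1, 14, 15, 13, 16, 17]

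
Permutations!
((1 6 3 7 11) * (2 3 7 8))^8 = ((1 6 7 11)(2 3 8))^8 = (11)(2 8 3)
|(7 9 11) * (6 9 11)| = |(6 9)(7 11)| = 2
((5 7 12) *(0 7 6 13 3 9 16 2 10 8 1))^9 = (0 2 13 7 10 3 12 8 9 5 1 16 6)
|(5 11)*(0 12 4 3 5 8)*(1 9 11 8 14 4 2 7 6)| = |(0 12 2 7 6 1 9 11 14 4 3 5 8)| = 13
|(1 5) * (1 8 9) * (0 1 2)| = 6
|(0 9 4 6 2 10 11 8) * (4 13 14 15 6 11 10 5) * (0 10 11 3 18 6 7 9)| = |(2 5 4 3 18 6)(7 9 13 14 15)(8 10 11)| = 30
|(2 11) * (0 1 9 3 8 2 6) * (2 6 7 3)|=|(0 1 9 2 11 7 3 8 6)|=9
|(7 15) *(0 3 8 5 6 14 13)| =14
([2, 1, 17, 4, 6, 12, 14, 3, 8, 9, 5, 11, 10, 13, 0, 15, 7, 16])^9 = (17)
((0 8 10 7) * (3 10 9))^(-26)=((0 8 9 3 10 7))^(-26)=(0 10 9)(3 8 7)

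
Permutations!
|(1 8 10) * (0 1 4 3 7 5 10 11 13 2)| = 30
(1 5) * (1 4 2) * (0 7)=[7, 5, 1, 3, 2, 4, 6, 0]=(0 7)(1 5 4 2)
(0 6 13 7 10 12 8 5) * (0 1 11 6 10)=(0 10 12 8 5 1 11 6 13 7)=[10, 11, 2, 3, 4, 1, 13, 0, 5, 9, 12, 6, 8, 7]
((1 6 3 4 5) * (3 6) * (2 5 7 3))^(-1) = ((1 2 5)(3 4 7))^(-1) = (1 5 2)(3 7 4)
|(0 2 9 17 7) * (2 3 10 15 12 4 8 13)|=12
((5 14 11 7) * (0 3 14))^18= ((0 3 14 11 7 5))^18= (14)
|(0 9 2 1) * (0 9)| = 3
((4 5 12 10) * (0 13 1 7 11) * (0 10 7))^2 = (0 1 13)(4 12 11)(5 7 10)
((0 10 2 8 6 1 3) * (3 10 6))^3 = (0 10 3 1 8 6 2)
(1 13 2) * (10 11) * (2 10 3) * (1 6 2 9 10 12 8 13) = (2 6)(3 9 10 11)(8 13 12) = [0, 1, 6, 9, 4, 5, 2, 7, 13, 10, 11, 3, 8, 12]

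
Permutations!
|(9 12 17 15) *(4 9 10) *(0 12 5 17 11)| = 6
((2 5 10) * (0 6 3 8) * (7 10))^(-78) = ((0 6 3 8)(2 5 7 10))^(-78) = (0 3)(2 7)(5 10)(6 8)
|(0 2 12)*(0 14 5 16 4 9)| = 8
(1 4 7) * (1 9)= (1 4 7 9)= [0, 4, 2, 3, 7, 5, 6, 9, 8, 1]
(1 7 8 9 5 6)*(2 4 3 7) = (1 2 4 3 7 8 9 5 6) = [0, 2, 4, 7, 3, 6, 1, 8, 9, 5]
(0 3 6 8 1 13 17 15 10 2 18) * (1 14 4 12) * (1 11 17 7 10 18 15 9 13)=(0 3 6 8 14 4 12 11 17 9 13 7 10 2 15 18)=[3, 1, 15, 6, 12, 5, 8, 10, 14, 13, 2, 17, 11, 7, 4, 18, 16, 9, 0]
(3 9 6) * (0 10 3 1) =(0 10 3 9 6 1) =[10, 0, 2, 9, 4, 5, 1, 7, 8, 6, 3]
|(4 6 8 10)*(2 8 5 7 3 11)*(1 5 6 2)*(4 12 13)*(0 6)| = |(0 6)(1 5 7 3 11)(2 8 10 12 13 4)| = 30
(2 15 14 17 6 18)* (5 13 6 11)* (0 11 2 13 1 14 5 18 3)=(0 11 18 13 6 3)(1 14 17 2 15 5)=[11, 14, 15, 0, 4, 1, 3, 7, 8, 9, 10, 18, 12, 6, 17, 5, 16, 2, 13]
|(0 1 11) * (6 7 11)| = 5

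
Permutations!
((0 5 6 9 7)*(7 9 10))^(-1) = ((0 5 6 10 7))^(-1) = (0 7 10 6 5)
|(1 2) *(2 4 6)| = 4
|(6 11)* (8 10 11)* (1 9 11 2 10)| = 10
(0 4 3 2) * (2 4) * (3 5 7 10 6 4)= (0 2)(4 5 7 10 6)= [2, 1, 0, 3, 5, 7, 4, 10, 8, 9, 6]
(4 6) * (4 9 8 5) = [0, 1, 2, 3, 6, 4, 9, 7, 5, 8] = (4 6 9 8 5)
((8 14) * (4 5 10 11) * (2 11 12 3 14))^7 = ((2 11 4 5 10 12 3 14 8))^7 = (2 14 12 5 11 8 3 10 4)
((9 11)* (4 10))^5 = (4 10)(9 11)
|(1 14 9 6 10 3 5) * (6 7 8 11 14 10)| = |(1 10 3 5)(7 8 11 14 9)| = 20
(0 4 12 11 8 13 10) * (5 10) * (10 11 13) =(0 4 12 13 5 11 8 10) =[4, 1, 2, 3, 12, 11, 6, 7, 10, 9, 0, 8, 13, 5]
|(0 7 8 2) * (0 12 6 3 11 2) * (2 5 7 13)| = 10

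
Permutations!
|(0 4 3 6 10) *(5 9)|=10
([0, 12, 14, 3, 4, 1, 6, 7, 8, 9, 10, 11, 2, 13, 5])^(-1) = [0, 5, 12, 3, 4, 14, 6, 7, 8, 9, 10, 11, 1, 13, 2]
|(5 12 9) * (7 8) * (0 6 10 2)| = |(0 6 10 2)(5 12 9)(7 8)| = 12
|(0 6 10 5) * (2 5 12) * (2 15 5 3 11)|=6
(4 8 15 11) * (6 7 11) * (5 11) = (4 8 15 6 7 5 11) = [0, 1, 2, 3, 8, 11, 7, 5, 15, 9, 10, 4, 12, 13, 14, 6]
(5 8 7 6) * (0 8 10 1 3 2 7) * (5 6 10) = (0 8)(1 3 2 7 10) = [8, 3, 7, 2, 4, 5, 6, 10, 0, 9, 1]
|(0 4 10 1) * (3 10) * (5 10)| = |(0 4 3 5 10 1)| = 6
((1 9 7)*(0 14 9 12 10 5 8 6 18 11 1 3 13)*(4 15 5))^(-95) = (0 14 9 7 3 13)(1 5)(4 18)(6 10)(8 12)(11 15)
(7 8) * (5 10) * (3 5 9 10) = (3 5)(7 8)(9 10) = [0, 1, 2, 5, 4, 3, 6, 8, 7, 10, 9]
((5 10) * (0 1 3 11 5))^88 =(0 5 3)(1 10 11)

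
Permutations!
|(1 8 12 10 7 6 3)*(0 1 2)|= 9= |(0 1 8 12 10 7 6 3 2)|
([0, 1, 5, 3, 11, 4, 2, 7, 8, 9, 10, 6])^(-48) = (2 4 6 5 11)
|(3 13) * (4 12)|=|(3 13)(4 12)|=2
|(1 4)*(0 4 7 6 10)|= |(0 4 1 7 6 10)|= 6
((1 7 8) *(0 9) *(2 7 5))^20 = (9)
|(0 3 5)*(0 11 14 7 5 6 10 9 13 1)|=|(0 3 6 10 9 13 1)(5 11 14 7)|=28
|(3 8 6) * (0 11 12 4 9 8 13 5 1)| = |(0 11 12 4 9 8 6 3 13 5 1)| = 11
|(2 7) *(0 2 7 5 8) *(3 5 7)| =6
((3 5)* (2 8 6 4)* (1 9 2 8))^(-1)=((1 9 2)(3 5)(4 8 6))^(-1)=(1 2 9)(3 5)(4 6 8)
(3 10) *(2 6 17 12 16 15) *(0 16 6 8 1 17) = (0 16 15 2 8 1 17 12 6)(3 10) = [16, 17, 8, 10, 4, 5, 0, 7, 1, 9, 3, 11, 6, 13, 14, 2, 15, 12]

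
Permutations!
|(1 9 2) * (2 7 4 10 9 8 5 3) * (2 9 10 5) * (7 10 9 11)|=30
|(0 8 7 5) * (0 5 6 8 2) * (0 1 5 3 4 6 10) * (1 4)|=21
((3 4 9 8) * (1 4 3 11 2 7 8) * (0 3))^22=((0 3)(1 4 9)(2 7 8 11))^22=(1 4 9)(2 8)(7 11)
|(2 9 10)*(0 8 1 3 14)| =|(0 8 1 3 14)(2 9 10)| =15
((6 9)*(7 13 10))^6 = (13)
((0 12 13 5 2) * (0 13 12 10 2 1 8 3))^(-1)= (0 3 8 1 5 13 2 10)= ((0 10 2 13 5 1 8 3))^(-1)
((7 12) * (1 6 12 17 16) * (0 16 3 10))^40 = (0 12 10 6 3 1 17 16 7)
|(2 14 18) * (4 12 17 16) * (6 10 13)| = 12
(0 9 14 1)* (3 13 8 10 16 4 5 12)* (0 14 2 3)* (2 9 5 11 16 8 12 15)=(0 5 15 2 3 13 12)(1 14)(4 11 16)(8 10)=[5, 14, 3, 13, 11, 15, 6, 7, 10, 9, 8, 16, 0, 12, 1, 2, 4]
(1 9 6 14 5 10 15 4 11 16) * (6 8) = (1 9 8 6 14 5 10 15 4 11 16) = [0, 9, 2, 3, 11, 10, 14, 7, 6, 8, 15, 16, 12, 13, 5, 4, 1]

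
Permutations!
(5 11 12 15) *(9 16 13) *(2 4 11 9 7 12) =(2 4 11)(5 9 16 13 7 12 15) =[0, 1, 4, 3, 11, 9, 6, 12, 8, 16, 10, 2, 15, 7, 14, 5, 13]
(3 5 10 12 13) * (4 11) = (3 5 10 12 13)(4 11) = [0, 1, 2, 5, 11, 10, 6, 7, 8, 9, 12, 4, 13, 3]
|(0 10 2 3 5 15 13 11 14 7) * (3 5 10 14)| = |(0 14 7)(2 5 15 13 11 3 10)| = 21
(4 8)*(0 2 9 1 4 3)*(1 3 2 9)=[9, 4, 1, 0, 8, 5, 6, 7, 2, 3]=(0 9 3)(1 4 8 2)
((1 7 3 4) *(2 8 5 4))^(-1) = (1 4 5 8 2 3 7) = ((1 7 3 2 8 5 4))^(-1)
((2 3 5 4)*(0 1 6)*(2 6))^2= ((0 1 2 3 5 4 6))^2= (0 2 5 6 1 3 4)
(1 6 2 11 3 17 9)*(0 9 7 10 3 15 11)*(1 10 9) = (0 1 6 2)(3 17 7 9 10)(11 15) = [1, 6, 0, 17, 4, 5, 2, 9, 8, 10, 3, 15, 12, 13, 14, 11, 16, 7]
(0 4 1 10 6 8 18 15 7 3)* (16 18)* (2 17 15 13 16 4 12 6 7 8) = [12, 10, 17, 0, 1, 5, 2, 3, 4, 9, 7, 11, 6, 16, 14, 8, 18, 15, 13] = (0 12 6 2 17 15 8 4 1 10 7 3)(13 16 18)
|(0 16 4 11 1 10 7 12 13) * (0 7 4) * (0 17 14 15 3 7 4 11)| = 30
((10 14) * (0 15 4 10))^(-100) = ((0 15 4 10 14))^(-100) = (15)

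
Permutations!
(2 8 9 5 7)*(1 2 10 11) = [0, 2, 8, 3, 4, 7, 6, 10, 9, 5, 11, 1] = (1 2 8 9 5 7 10 11)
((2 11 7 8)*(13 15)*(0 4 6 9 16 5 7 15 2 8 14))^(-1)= ((0 4 6 9 16 5 7 14)(2 11 15 13))^(-1)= (0 14 7 5 16 9 6 4)(2 13 15 11)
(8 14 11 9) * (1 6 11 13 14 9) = (1 6 11)(8 9)(13 14) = [0, 6, 2, 3, 4, 5, 11, 7, 9, 8, 10, 1, 12, 14, 13]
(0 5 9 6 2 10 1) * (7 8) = (0 5 9 6 2 10 1)(7 8) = [5, 0, 10, 3, 4, 9, 2, 8, 7, 6, 1]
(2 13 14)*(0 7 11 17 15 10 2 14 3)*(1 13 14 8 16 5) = (0 7 11 17 15 10 2 14 8 16 5 1 13 3) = [7, 13, 14, 0, 4, 1, 6, 11, 16, 9, 2, 17, 12, 3, 8, 10, 5, 15]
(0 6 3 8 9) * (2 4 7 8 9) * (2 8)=(0 6 3 9)(2 4 7)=[6, 1, 4, 9, 7, 5, 3, 2, 8, 0]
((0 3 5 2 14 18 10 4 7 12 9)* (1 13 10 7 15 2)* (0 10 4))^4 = ((0 3 5 1 13 4 15 2 14 18 7 12 9 10))^4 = (0 13 14 9 5 15 7)(1 2 12 3 4 18 10)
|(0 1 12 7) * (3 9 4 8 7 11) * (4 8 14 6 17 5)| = |(0 1 12 11 3 9 8 7)(4 14 6 17 5)| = 40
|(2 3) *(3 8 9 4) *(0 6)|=10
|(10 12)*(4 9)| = |(4 9)(10 12)| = 2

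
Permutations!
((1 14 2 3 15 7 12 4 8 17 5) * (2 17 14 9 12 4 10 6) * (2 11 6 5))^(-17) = ((1 9 12 10 5)(2 3 15 7 4 8 14 17)(6 11))^(-17) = (1 10 9 5 12)(2 17 14 8 4 7 15 3)(6 11)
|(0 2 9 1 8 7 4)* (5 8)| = |(0 2 9 1 5 8 7 4)| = 8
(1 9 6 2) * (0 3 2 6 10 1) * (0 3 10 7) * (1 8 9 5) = (0 10 8 9 7)(1 5)(2 3) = [10, 5, 3, 2, 4, 1, 6, 0, 9, 7, 8]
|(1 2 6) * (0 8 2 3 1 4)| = 10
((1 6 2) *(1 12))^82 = ((1 6 2 12))^82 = (1 2)(6 12)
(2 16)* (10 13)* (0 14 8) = [14, 1, 16, 3, 4, 5, 6, 7, 0, 9, 13, 11, 12, 10, 8, 15, 2] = (0 14 8)(2 16)(10 13)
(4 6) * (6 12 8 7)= [0, 1, 2, 3, 12, 5, 4, 6, 7, 9, 10, 11, 8]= (4 12 8 7 6)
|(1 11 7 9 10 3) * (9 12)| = |(1 11 7 12 9 10 3)| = 7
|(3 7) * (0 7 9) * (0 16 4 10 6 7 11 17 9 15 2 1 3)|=36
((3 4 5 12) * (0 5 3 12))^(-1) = (12)(0 5)(3 4)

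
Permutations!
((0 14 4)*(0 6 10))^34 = ((0 14 4 6 10))^34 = (0 10 6 4 14)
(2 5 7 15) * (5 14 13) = (2 14 13 5 7 15) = [0, 1, 14, 3, 4, 7, 6, 15, 8, 9, 10, 11, 12, 5, 13, 2]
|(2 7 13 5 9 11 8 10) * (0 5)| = |(0 5 9 11 8 10 2 7 13)| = 9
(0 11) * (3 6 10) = (0 11)(3 6 10) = [11, 1, 2, 6, 4, 5, 10, 7, 8, 9, 3, 0]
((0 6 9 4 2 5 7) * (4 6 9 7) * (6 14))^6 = (0 9 14 6 7) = ((0 9 14 6 7)(2 5 4))^6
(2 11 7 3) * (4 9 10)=(2 11 7 3)(4 9 10)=[0, 1, 11, 2, 9, 5, 6, 3, 8, 10, 4, 7]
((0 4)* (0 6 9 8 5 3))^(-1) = (0 3 5 8 9 6 4)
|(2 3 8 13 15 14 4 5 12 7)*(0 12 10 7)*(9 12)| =30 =|(0 9 12)(2 3 8 13 15 14 4 5 10 7)|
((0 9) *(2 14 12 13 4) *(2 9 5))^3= (0 14 4 5 12 9 2 13)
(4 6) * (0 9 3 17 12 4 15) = (0 9 3 17 12 4 6 15) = [9, 1, 2, 17, 6, 5, 15, 7, 8, 3, 10, 11, 4, 13, 14, 0, 16, 12]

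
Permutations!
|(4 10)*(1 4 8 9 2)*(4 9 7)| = 12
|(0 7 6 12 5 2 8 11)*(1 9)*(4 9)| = |(0 7 6 12 5 2 8 11)(1 4 9)| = 24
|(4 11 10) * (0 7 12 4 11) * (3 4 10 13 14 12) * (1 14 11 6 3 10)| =|(0 7 10 6 3 4)(1 14 12)(11 13)| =6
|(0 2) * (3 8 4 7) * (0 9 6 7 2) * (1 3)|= 8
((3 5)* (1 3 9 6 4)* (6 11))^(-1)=(1 4 6 11 9 5 3)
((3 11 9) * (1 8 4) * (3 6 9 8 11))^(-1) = (1 4 8 11)(6 9)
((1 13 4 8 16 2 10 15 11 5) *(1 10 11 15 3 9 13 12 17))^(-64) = (1 17 12)(2 13 5 8 3)(4 10 16 9 11)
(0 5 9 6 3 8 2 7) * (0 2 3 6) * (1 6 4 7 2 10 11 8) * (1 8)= (0 5 9)(1 6 4 7 10 11)(3 8)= [5, 6, 2, 8, 7, 9, 4, 10, 3, 0, 11, 1]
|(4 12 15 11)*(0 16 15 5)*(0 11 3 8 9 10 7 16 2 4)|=42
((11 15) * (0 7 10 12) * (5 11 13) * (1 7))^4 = ((0 1 7 10 12)(5 11 15 13))^4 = (15)(0 12 10 7 1)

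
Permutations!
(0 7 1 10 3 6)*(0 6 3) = (0 7 1 10) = [7, 10, 2, 3, 4, 5, 6, 1, 8, 9, 0]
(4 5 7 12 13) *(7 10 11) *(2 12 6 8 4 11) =(2 12 13 11 7 6 8 4 5 10) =[0, 1, 12, 3, 5, 10, 8, 6, 4, 9, 2, 7, 13, 11]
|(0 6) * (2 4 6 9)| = 5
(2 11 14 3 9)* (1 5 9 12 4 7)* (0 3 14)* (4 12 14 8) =[3, 5, 11, 14, 7, 9, 6, 1, 4, 2, 10, 0, 12, 13, 8] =(0 3 14 8 4 7 1 5 9 2 11)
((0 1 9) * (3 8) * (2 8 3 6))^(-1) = (0 9 1)(2 6 8)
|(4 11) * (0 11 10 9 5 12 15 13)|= |(0 11 4 10 9 5 12 15 13)|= 9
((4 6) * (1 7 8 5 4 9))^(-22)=(1 9 6 4 5 8 7)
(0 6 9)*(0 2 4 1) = [6, 0, 4, 3, 1, 5, 9, 7, 8, 2] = (0 6 9 2 4 1)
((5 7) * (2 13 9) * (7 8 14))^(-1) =(2 9 13)(5 7 14 8)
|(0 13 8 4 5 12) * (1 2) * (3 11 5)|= |(0 13 8 4 3 11 5 12)(1 2)|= 8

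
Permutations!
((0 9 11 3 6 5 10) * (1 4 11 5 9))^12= (0 11 9)(1 3 5)(4 6 10)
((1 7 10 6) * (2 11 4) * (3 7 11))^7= ((1 11 4 2 3 7 10 6))^7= (1 6 10 7 3 2 4 11)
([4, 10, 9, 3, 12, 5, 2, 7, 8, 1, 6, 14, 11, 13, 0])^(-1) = [14, 9, 6, 3, 0, 5, 10, 7, 8, 2, 1, 12, 4, 13, 11]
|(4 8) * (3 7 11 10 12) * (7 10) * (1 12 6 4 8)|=6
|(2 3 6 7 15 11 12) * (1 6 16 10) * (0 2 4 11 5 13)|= 33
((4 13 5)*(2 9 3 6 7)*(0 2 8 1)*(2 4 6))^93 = ((0 4 13 5 6 7 8 1)(2 9 3))^93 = (0 7 13 1 6 4 8 5)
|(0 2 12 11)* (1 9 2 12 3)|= 12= |(0 12 11)(1 9 2 3)|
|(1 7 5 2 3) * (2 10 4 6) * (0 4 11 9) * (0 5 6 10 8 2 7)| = 10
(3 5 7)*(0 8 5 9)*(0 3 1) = [8, 0, 2, 9, 4, 7, 6, 1, 5, 3] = (0 8 5 7 1)(3 9)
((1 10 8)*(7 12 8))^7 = (1 7 8 10 12)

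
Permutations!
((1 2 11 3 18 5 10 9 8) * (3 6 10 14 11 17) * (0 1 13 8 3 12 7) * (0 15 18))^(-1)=(0 3 9 10 6 11 14 5 18 15 7 12 17 2 1)(8 13)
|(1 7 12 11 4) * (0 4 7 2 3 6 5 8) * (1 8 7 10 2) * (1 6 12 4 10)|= 12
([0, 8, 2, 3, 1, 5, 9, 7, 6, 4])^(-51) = (1 4 9 6 8)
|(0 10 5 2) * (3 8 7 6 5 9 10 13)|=8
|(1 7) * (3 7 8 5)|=|(1 8 5 3 7)|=5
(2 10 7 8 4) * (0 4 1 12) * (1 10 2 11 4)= (0 1 12)(4 11)(7 8 10)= [1, 12, 2, 3, 11, 5, 6, 8, 10, 9, 7, 4, 0]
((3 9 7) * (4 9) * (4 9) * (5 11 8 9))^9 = ((3 5 11 8 9 7))^9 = (3 8)(5 9)(7 11)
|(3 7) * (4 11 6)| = |(3 7)(4 11 6)| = 6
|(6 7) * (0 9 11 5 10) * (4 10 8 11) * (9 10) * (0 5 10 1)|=|(0 1)(4 9)(5 8 11 10)(6 7)|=4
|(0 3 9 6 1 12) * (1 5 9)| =|(0 3 1 12)(5 9 6)| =12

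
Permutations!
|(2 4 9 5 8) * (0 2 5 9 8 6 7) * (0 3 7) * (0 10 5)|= 12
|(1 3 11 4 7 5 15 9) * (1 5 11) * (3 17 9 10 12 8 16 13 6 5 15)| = |(1 17 9 15 10 12 8 16 13 6 5 3)(4 7 11)| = 12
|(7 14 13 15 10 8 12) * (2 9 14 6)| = |(2 9 14 13 15 10 8 12 7 6)| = 10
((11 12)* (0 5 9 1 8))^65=(11 12)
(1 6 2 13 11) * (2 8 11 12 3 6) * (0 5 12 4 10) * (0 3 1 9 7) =(0 5 12 1 2 13 4 10 3 6 8 11 9 7) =[5, 2, 13, 6, 10, 12, 8, 0, 11, 7, 3, 9, 1, 4]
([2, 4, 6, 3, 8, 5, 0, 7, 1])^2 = (0 6 2)(1 8 4)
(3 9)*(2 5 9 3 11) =(2 5 9 11) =[0, 1, 5, 3, 4, 9, 6, 7, 8, 11, 10, 2]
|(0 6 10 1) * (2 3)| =4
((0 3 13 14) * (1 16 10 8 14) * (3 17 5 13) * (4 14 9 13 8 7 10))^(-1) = (0 14 4 16 1 13 9 8 5 17)(7 10)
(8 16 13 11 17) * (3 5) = (3 5)(8 16 13 11 17) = [0, 1, 2, 5, 4, 3, 6, 7, 16, 9, 10, 17, 12, 11, 14, 15, 13, 8]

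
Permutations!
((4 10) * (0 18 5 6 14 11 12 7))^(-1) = ((0 18 5 6 14 11 12 7)(4 10))^(-1) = (0 7 12 11 14 6 5 18)(4 10)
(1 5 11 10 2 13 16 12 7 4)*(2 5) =(1 2 13 16 12 7 4)(5 11 10) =[0, 2, 13, 3, 1, 11, 6, 4, 8, 9, 5, 10, 7, 16, 14, 15, 12]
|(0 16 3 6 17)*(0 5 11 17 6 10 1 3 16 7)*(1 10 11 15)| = 6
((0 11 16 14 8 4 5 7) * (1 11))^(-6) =(0 16 4)(1 14 5)(7 11 8)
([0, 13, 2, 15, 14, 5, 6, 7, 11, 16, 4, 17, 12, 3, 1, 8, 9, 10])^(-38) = (1 3 8 17 4)(10 14 13 15 11)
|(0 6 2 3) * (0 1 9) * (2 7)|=|(0 6 7 2 3 1 9)|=7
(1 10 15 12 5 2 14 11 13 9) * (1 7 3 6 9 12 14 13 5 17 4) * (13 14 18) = (1 10 15 18 13 12 17 4)(2 14 11 5)(3 6 9 7) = [0, 10, 14, 6, 1, 2, 9, 3, 8, 7, 15, 5, 17, 12, 11, 18, 16, 4, 13]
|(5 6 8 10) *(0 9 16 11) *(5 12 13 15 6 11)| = 30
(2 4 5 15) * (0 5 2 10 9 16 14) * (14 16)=(16)(0 5 15 10 9 14)(2 4)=[5, 1, 4, 3, 2, 15, 6, 7, 8, 14, 9, 11, 12, 13, 0, 10, 16]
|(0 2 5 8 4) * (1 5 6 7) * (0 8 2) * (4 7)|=|(1 5 2 6 4 8 7)|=7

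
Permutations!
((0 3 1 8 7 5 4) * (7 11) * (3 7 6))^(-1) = (0 4 5 7)(1 3 6 11 8)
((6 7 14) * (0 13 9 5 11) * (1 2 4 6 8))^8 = (0 5 13 11 9)(1 2 4 6 7 14 8)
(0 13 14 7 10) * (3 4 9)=(0 13 14 7 10)(3 4 9)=[13, 1, 2, 4, 9, 5, 6, 10, 8, 3, 0, 11, 12, 14, 7]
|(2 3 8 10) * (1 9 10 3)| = 4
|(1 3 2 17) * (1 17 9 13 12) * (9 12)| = |(17)(1 3 2 12)(9 13)| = 4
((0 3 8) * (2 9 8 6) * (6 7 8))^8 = ((0 3 7 8)(2 9 6))^8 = (2 6 9)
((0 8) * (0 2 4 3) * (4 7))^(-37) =((0 8 2 7 4 3))^(-37) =(0 3 4 7 2 8)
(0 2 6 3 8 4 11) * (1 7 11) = (0 2 6 3 8 4 1 7 11) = [2, 7, 6, 8, 1, 5, 3, 11, 4, 9, 10, 0]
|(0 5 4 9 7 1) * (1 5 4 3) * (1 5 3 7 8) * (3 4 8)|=15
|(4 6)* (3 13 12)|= |(3 13 12)(4 6)|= 6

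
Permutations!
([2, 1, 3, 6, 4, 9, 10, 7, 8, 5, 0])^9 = [10, 1, 0, 2, 4, 9, 3, 7, 8, 5, 6]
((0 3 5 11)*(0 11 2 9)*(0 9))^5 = (11)(0 3 5 2)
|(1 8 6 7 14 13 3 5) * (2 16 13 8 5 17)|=20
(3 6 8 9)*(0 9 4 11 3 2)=[9, 1, 0, 6, 11, 5, 8, 7, 4, 2, 10, 3]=(0 9 2)(3 6 8 4 11)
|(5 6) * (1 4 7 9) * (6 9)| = |(1 4 7 6 5 9)| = 6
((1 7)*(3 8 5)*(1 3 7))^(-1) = (3 7 5 8)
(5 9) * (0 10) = [10, 1, 2, 3, 4, 9, 6, 7, 8, 5, 0] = (0 10)(5 9)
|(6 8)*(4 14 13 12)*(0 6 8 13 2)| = 7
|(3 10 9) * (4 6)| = 6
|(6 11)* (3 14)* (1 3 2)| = |(1 3 14 2)(6 11)| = 4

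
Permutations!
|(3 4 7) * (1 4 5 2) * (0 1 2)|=|(0 1 4 7 3 5)|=6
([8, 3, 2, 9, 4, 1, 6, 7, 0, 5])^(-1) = (0 8)(1 5 9 3)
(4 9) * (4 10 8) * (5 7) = [0, 1, 2, 3, 9, 7, 6, 5, 4, 10, 8] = (4 9 10 8)(5 7)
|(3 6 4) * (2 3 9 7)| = 6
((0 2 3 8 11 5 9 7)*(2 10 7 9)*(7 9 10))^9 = (0 7)(2 5 11 8 3)(9 10)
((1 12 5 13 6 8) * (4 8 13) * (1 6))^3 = (1 4 13 5 6 12 8)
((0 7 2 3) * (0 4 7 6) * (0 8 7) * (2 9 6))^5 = ((0 2 3 4)(6 8 7 9))^5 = (0 2 3 4)(6 8 7 9)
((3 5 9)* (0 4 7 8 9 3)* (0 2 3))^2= (0 7 9 3)(2 5 4 8)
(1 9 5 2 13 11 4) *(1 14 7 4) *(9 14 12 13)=(1 14 7 4 12 13 11)(2 9 5)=[0, 14, 9, 3, 12, 2, 6, 4, 8, 5, 10, 1, 13, 11, 7]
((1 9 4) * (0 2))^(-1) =(0 2)(1 4 9)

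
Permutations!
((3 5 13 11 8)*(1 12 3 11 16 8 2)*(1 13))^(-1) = (1 5 3 12)(2 11 8 16 13)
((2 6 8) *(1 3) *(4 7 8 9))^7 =((1 3)(2 6 9 4 7 8))^7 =(1 3)(2 6 9 4 7 8)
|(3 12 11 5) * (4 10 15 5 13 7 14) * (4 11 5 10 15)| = 12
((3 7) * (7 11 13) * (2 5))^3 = (2 5)(3 7 13 11)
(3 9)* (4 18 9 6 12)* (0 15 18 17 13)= [15, 1, 2, 6, 17, 5, 12, 7, 8, 3, 10, 11, 4, 0, 14, 18, 16, 13, 9]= (0 15 18 9 3 6 12 4 17 13)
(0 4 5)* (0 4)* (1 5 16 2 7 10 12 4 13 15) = [0, 5, 7, 3, 16, 13, 6, 10, 8, 9, 12, 11, 4, 15, 14, 1, 2] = (1 5 13 15)(2 7 10 12 4 16)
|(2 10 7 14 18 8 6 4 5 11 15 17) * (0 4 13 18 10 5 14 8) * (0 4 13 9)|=10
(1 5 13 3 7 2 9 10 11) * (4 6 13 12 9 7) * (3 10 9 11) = (1 5 12 11)(2 7)(3 4 6 13 10) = [0, 5, 7, 4, 6, 12, 13, 2, 8, 9, 3, 1, 11, 10]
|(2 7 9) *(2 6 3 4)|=|(2 7 9 6 3 4)|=6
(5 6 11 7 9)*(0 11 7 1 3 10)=[11, 3, 2, 10, 4, 6, 7, 9, 8, 5, 0, 1]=(0 11 1 3 10)(5 6 7 9)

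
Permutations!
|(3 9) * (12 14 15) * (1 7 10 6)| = 12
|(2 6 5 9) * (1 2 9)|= 4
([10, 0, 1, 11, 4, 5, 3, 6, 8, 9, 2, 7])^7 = (0 1 2 10)(3 6 7 11)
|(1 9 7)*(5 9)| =4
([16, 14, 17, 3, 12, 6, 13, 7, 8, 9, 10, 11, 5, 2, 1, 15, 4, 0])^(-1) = [17, 14, 13, 3, 16, 12, 5, 7, 8, 9, 10, 11, 4, 6, 1, 15, 0, 2]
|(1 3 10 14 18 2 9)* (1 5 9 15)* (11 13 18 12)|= |(1 3 10 14 12 11 13 18 2 15)(5 9)|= 10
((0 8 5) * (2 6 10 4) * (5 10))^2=((0 8 10 4 2 6 5))^2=(0 10 2 5 8 4 6)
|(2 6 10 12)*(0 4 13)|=12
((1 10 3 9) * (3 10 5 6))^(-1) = (10)(1 9 3 6 5)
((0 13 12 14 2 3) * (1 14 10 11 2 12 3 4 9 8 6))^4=((0 13 3)(1 14 12 10 11 2 4 9 8 6))^4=(0 13 3)(1 11 8 12 4)(2 6 10 9 14)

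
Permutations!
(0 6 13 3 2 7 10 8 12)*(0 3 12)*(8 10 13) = [6, 1, 7, 2, 4, 5, 8, 13, 0, 9, 10, 11, 3, 12] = (0 6 8)(2 7 13 12 3)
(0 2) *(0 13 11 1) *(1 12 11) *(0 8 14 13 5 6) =(0 2 5 6)(1 8 14 13)(11 12) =[2, 8, 5, 3, 4, 6, 0, 7, 14, 9, 10, 12, 11, 1, 13]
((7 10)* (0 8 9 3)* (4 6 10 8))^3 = (0 10 9 4 7 3 6 8)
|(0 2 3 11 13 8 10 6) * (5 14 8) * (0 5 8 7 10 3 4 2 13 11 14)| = 18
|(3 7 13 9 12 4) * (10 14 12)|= 8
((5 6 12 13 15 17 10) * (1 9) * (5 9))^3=((1 5 6 12 13 15 17 10 9))^3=(1 12 17)(5 13 10)(6 15 9)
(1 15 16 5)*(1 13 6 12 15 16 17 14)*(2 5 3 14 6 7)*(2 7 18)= (1 16 3 14)(2 5 13 18)(6 12 15 17)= [0, 16, 5, 14, 4, 13, 12, 7, 8, 9, 10, 11, 15, 18, 1, 17, 3, 6, 2]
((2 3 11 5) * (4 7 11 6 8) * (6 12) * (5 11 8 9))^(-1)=((2 3 12 6 9 5)(4 7 8))^(-1)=(2 5 9 6 12 3)(4 8 7)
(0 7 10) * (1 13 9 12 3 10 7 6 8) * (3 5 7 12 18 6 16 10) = [16, 13, 2, 3, 4, 7, 8, 12, 1, 18, 0, 11, 5, 9, 14, 15, 10, 17, 6] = (0 16 10)(1 13 9 18 6 8)(5 7 12)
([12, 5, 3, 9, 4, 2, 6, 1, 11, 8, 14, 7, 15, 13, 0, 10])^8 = (0 10 12 14 15)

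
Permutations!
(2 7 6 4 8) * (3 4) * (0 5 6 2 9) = (0 5 6 3 4 8 9)(2 7) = [5, 1, 7, 4, 8, 6, 3, 2, 9, 0]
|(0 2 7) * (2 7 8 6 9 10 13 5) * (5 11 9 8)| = 4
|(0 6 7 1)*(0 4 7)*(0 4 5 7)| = |(0 6 4)(1 5 7)| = 3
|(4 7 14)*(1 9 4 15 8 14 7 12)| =|(1 9 4 12)(8 14 15)| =12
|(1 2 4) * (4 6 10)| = 5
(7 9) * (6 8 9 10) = (6 8 9 7 10) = [0, 1, 2, 3, 4, 5, 8, 10, 9, 7, 6]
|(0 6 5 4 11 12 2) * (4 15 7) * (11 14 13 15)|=30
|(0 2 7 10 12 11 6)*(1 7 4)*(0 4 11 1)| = |(0 2 11 6 4)(1 7 10 12)| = 20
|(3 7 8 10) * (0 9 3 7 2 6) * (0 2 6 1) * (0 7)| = |(0 9 3 6 2 1 7 8 10)| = 9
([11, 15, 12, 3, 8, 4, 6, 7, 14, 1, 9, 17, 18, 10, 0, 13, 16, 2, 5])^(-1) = [14, 9, 17, 3, 5, 18, 6, 7, 4, 10, 13, 0, 2, 15, 8, 1, 16, 11, 12]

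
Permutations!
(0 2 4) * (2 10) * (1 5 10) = (0 1 5 10 2 4) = [1, 5, 4, 3, 0, 10, 6, 7, 8, 9, 2]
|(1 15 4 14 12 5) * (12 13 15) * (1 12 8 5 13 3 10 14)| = |(1 8 5 12 13 15 4)(3 10 14)| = 21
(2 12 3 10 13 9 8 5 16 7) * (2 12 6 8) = (2 6 8 5 16 7 12 3 10 13 9) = [0, 1, 6, 10, 4, 16, 8, 12, 5, 2, 13, 11, 3, 9, 14, 15, 7]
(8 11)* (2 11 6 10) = [0, 1, 11, 3, 4, 5, 10, 7, 6, 9, 2, 8] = (2 11 8 6 10)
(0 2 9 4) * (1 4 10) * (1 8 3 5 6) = (0 2 9 10 8 3 5 6 1 4) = [2, 4, 9, 5, 0, 6, 1, 7, 3, 10, 8]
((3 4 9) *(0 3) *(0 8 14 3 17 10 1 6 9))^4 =((0 17 10 1 6 9 8 14 3 4))^4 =(0 6 3 10 8)(1 14 17 9 4)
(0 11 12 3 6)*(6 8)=(0 11 12 3 8 6)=[11, 1, 2, 8, 4, 5, 0, 7, 6, 9, 10, 12, 3]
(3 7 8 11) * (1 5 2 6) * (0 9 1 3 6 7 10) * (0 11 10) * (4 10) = (0 9 1 5 2 7 8 4 10 11 6 3) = [9, 5, 7, 0, 10, 2, 3, 8, 4, 1, 11, 6]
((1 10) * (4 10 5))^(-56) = (10)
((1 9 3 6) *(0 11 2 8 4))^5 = ((0 11 2 8 4)(1 9 3 6))^5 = (11)(1 9 3 6)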